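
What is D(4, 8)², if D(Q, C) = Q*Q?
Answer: 256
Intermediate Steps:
D(Q, C) = Q²
D(4, 8)² = (4²)² = 16² = 256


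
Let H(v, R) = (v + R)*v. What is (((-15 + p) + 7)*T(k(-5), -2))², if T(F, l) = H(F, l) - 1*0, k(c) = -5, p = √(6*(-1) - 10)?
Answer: 58800 - 78400*I ≈ 58800.0 - 78400.0*I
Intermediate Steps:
H(v, R) = v*(R + v) (H(v, R) = (R + v)*v = v*(R + v))
p = 4*I (p = √(-6 - 10) = √(-16) = 4*I ≈ 4.0*I)
T(F, l) = F*(F + l) (T(F, l) = F*(l + F) - 1*0 = F*(F + l) + 0 = F*(F + l))
(((-15 + p) + 7)*T(k(-5), -2))² = (((-15 + 4*I) + 7)*(-5*(-5 - 2)))² = ((-8 + 4*I)*(-5*(-7)))² = ((-8 + 4*I)*35)² = (-280 + 140*I)²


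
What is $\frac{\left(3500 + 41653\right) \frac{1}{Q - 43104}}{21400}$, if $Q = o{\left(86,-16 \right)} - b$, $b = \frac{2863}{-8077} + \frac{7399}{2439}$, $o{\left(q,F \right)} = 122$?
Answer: $- \frac{889505204859}{18121299824216800} \approx -4.9086 \cdot 10^{-5}$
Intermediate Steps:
$b = \frac{52778866}{19699803}$ ($b = 2863 \left(- \frac{1}{8077}\right) + 7399 \cdot \frac{1}{2439} = - \frac{2863}{8077} + \frac{7399}{2439} = \frac{52778866}{19699803} \approx 2.6792$)
$Q = \frac{2350597100}{19699803}$ ($Q = 122 - \frac{52778866}{19699803} = \frac{2350597100}{19699803} \approx 119.32$)
$\frac{\left(3500 + 41653\right) \frac{1}{Q - 43104}}{21400} = \frac{\left(3500 + 41653\right) \frac{1}{\frac{2350597100}{19699803} - 43104}}{21400} = \frac{45153}{- \frac{846789711412}{19699803}} \cdot \frac{1}{21400} = 45153 \left(- \frac{19699803}{846789711412}\right) \frac{1}{21400} = \left(- \frac{889505204859}{846789711412}\right) \frac{1}{21400} = - \frac{889505204859}{18121299824216800}$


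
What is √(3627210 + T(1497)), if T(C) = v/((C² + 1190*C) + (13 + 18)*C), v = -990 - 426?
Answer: 7*√3782458008244174/226047 ≈ 1904.5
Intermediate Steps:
v = -1416
T(C) = -1416/(C² + 1221*C) (T(C) = -1416/((C² + 1190*C) + (13 + 18)*C) = -1416/((C² + 1190*C) + 31*C) = -1416/(C² + 1221*C))
√(3627210 + T(1497)) = √(3627210 - 1416/(1497*(1221 + 1497))) = √(3627210 - 1416*1/1497/2718) = √(3627210 - 1416*1/1497*1/2718) = √(3627210 - 236/678141) = √(2459759816374/678141) = 7*√3782458008244174/226047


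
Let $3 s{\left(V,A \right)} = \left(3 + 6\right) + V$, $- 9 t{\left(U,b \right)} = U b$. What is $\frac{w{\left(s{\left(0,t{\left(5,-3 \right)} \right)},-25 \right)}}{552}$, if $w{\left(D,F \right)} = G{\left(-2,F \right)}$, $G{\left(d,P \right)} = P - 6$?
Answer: $- \frac{31}{552} \approx -0.056159$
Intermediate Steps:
$G{\left(d,P \right)} = -6 + P$ ($G{\left(d,P \right)} = P - 6 = -6 + P$)
$t{\left(U,b \right)} = - \frac{U b}{9}$
$s{\left(V,A \right)} = 3 + \frac{V}{3}$ ($s{\left(V,A \right)} = \frac{\left(3 + 6\right) + V}{3} = \frac{9 + V}{3} = 3 + \frac{V}{3}$)
$w{\left(D,F \right)} = -6 + F$
$\frac{w{\left(s{\left(0,t{\left(5,-3 \right)} \right)},-25 \right)}}{552} = \frac{-6 - 25}{552} = \left(-31\right) \frac{1}{552} = - \frac{31}{552}$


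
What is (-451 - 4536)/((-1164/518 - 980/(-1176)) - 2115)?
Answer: 7749798/3288907 ≈ 2.3563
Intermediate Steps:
(-451 - 4536)/((-1164/518 - 980/(-1176)) - 2115) = -4987/((-1164*1/518 - 980*(-1/1176)) - 2115) = -4987/((-582/259 + ⅚) - 2115) = -4987/(-2197/1554 - 2115) = -4987/(-3288907/1554) = -4987*(-1554/3288907) = 7749798/3288907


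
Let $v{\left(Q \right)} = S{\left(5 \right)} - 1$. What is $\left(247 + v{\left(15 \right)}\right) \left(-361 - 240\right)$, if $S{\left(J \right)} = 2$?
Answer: $-149048$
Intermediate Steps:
$v{\left(Q \right)} = 1$ ($v{\left(Q \right)} = 2 - 1 = 1$)
$\left(247 + v{\left(15 \right)}\right) \left(-361 - 240\right) = \left(247 + 1\right) \left(-361 - 240\right) = 248 \left(-601\right) = -149048$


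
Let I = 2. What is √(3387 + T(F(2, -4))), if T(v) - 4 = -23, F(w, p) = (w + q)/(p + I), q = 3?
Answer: 2*√842 ≈ 58.034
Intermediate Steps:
F(w, p) = (3 + w)/(2 + p) (F(w, p) = (w + 3)/(p + 2) = (3 + w)/(2 + p))
T(v) = -19 (T(v) = 4 - 23 = -19)
√(3387 + T(F(2, -4))) = √(3387 - 19) = √3368 = 2*√842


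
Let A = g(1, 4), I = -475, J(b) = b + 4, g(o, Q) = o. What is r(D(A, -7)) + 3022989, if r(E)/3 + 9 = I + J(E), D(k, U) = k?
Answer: 3021552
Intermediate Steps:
J(b) = 4 + b
A = 1
r(E) = -1440 + 3*E (r(E) = -27 + 3*(-475 + (4 + E)) = -27 + 3*(-471 + E) = -27 + (-1413 + 3*E) = -1440 + 3*E)
r(D(A, -7)) + 3022989 = (-1440 + 3*1) + 3022989 = (-1440 + 3) + 3022989 = -1437 + 3022989 = 3021552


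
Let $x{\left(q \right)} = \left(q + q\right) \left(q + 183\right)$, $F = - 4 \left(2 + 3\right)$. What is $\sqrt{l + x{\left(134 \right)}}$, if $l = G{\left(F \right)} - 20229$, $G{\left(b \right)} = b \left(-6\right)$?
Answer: $\sqrt{64847} \approx 254.65$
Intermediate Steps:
$F = -20$ ($F = \left(-4\right) 5 = -20$)
$G{\left(b \right)} = - 6 b$
$x{\left(q \right)} = 2 q \left(183 + q\right)$
$l = -20109$ ($l = \left(-6\right) \left(-20\right) - 20229 = 120 - 20229 = -20109$)
$\sqrt{l + x{\left(134 \right)}} = \sqrt{-20109 + 2 \cdot 134 \left(183 + 134\right)} = \sqrt{-20109 + 2 \cdot 134 \cdot 317} = \sqrt{-20109 + 84956} = \sqrt{64847}$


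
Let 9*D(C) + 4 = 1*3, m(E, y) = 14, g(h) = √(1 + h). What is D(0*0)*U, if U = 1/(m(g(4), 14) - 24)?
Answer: 1/90 ≈ 0.011111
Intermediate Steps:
U = -⅒ (U = 1/(14 - 24) = 1/(-10) = -⅒ ≈ -0.10000)
D(C) = -⅑ (D(C) = -4/9 + (1*3)/9 = -4/9 + (⅑)*3 = -4/9 + ⅓ = -⅑)
D(0*0)*U = -⅑*(-⅒) = 1/90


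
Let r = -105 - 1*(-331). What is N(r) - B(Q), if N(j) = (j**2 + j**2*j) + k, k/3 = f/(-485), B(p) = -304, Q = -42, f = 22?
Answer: 5623359594/485 ≈ 1.1595e+7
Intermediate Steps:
r = 226 (r = -105 + 331 = 226)
k = -66/485 (k = 3*(22/(-485)) = 3*(22*(-1/485)) = 3*(-22/485) = -66/485 ≈ -0.13608)
N(j) = -66/485 + j**2 + j**3 (N(j) = (j**2 + j**2*j) - 66/485 = (j**2 + j**3) - 66/485 = -66/485 + j**2 + j**3)
N(r) - B(Q) = (-66/485 + 226**2 + 226**3) - 1*(-304) = (-66/485 + 51076 + 11543176) + 304 = 5623212154/485 + 304 = 5623359594/485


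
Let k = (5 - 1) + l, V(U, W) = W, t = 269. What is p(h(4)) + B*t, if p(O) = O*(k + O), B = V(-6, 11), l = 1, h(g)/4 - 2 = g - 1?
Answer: 3459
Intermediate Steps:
h(g) = 4 + 4*g (h(g) = 8 + 4*(g - 1) = 8 + 4*(-1 + g) = 8 + (-4 + 4*g) = 4 + 4*g)
B = 11
k = 5 (k = (5 - 1) + 1 = 4 + 1 = 5)
p(O) = O*(5 + O)
p(h(4)) + B*t = (4 + 4*4)*(5 + (4 + 4*4)) + 11*269 = (4 + 16)*(5 + (4 + 16)) + 2959 = 20*(5 + 20) + 2959 = 20*25 + 2959 = 500 + 2959 = 3459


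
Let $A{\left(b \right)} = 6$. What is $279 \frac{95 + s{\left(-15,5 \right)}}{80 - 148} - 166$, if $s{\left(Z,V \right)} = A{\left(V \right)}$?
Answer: $- \frac{39467}{68} \approx -580.4$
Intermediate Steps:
$s{\left(Z,V \right)} = 6$
$279 \frac{95 + s{\left(-15,5 \right)}}{80 - 148} - 166 = 279 \frac{95 + 6}{80 - 148} - 166 = 279 \frac{101}{-68} - 166 = 279 \cdot 101 \left(- \frac{1}{68}\right) - 166 = 279 \left(- \frac{101}{68}\right) - 166 = - \frac{28179}{68} - 166 = - \frac{39467}{68}$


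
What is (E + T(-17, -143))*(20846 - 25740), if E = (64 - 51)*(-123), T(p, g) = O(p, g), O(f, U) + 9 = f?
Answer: 7952750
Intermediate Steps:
O(f, U) = -9 + f
T(p, g) = -9 + p
E = -1599 (E = 13*(-123) = -1599)
(E + T(-17, -143))*(20846 - 25740) = (-1599 + (-9 - 17))*(20846 - 25740) = (-1599 - 26)*(-4894) = -1625*(-4894) = 7952750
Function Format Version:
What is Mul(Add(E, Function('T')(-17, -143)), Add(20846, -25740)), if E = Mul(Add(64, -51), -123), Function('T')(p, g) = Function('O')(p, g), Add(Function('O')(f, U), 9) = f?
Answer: 7952750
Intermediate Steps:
Function('O')(f, U) = Add(-9, f)
Function('T')(p, g) = Add(-9, p)
E = -1599 (E = Mul(13, -123) = -1599)
Mul(Add(E, Function('T')(-17, -143)), Add(20846, -25740)) = Mul(Add(-1599, Add(-9, -17)), Add(20846, -25740)) = Mul(Add(-1599, -26), -4894) = Mul(-1625, -4894) = 7952750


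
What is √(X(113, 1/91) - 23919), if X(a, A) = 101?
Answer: I*√23818 ≈ 154.33*I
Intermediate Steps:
√(X(113, 1/91) - 23919) = √(101 - 23919) = √(-23818) = I*√23818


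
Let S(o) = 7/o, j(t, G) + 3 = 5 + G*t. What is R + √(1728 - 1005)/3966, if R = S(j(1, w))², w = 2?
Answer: 49/16 + √723/3966 ≈ 3.0693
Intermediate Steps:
j(t, G) = 2 + G*t (j(t, G) = -3 + (5 + G*t) = 2 + G*t)
R = 49/16 (R = (7/(2 + 2*1))² = (7/(2 + 2))² = (7/4)² = 49/16 ≈ 3.0625)
R + √(1728 - 1005)/3966 = 49/16 + √(1728 - 1005)/3966 = 49/16 + √723*(1/3966) = 49/16 + √723/3966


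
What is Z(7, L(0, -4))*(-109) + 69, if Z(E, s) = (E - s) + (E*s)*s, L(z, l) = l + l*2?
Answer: -111874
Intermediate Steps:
L(z, l) = 3*l (L(z, l) = l + 2*l = 3*l)
Z(E, s) = E - s + E*s² (Z(E, s) = (E - s) + E*s² = E - s + E*s²)
Z(7, L(0, -4))*(-109) + 69 = (7 - 3*(-4) + 7*(3*(-4))²)*(-109) + 69 = (7 - 1*(-12) + 7*(-12)²)*(-109) + 69 = (7 + 12 + 7*144)*(-109) + 69 = (7 + 12 + 1008)*(-109) + 69 = 1027*(-109) + 69 = -111943 + 69 = -111874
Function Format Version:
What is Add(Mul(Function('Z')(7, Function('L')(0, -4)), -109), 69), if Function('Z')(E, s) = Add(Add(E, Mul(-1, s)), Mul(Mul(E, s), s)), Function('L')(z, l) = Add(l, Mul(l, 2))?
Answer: -111874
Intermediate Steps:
Function('L')(z, l) = Mul(3, l) (Function('L')(z, l) = Add(l, Mul(2, l)) = Mul(3, l))
Function('Z')(E, s) = Add(E, Mul(-1, s), Mul(E, Pow(s, 2))) (Function('Z')(E, s) = Add(Add(E, Mul(-1, s)), Mul(E, Pow(s, 2))) = Add(E, Mul(-1, s), Mul(E, Pow(s, 2))))
Add(Mul(Function('Z')(7, Function('L')(0, -4)), -109), 69) = Add(Mul(Add(7, Mul(-1, Mul(3, -4)), Mul(7, Pow(Mul(3, -4), 2))), -109), 69) = Add(Mul(Add(7, Mul(-1, -12), Mul(7, Pow(-12, 2))), -109), 69) = Add(Mul(Add(7, 12, Mul(7, 144)), -109), 69) = Add(Mul(Add(7, 12, 1008), -109), 69) = Add(Mul(1027, -109), 69) = Add(-111943, 69) = -111874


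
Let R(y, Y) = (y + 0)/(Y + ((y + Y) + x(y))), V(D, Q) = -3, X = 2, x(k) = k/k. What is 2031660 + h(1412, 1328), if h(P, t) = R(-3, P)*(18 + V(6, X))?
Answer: 5733344475/2822 ≈ 2.0317e+6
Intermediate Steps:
x(k) = 1
R(y, Y) = y/(1 + y + 2*Y) (R(y, Y) = (y + 0)/(Y + ((y + Y) + 1)) = y/(Y + ((Y + y) + 1)) = y/(Y + (1 + Y + y)) = y/(1 + y + 2*Y))
h(P, t) = -45/(-2 + 2*P) (h(P, t) = (-3/(1 - 3 + 2*P))*(18 - 3) = -3/(-2 + 2*P)*15 = -45/(-2 + 2*P))
2031660 + h(1412, 1328) = 2031660 - 45/(-2 + 2*1412) = 2031660 - 45/(-2 + 2824) = 2031660 - 45/2822 = 5733344475/2822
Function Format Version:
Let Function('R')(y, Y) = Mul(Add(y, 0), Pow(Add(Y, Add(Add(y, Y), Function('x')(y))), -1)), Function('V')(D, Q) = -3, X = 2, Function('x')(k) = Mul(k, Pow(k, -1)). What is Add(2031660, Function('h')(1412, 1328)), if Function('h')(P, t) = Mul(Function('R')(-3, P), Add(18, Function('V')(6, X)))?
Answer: Rational(5733344475, 2822) ≈ 2.0317e+6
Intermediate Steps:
Function('x')(k) = 1
Function('R')(y, Y) = Mul(y, Pow(Add(1, y, Mul(2, Y)), -1)) (Function('R')(y, Y) = Mul(Add(y, 0), Pow(Add(Y, Add(Add(y, Y), 1)), -1)) = Mul(y, Pow(Add(Y, Add(Add(Y, y), 1)), -1)) = Mul(y, Pow(Add(Y, Add(1, Y, y)), -1)) = Mul(y, Pow(Add(1, y, Mul(2, Y)), -1)))
Function('h')(P, t) = Mul(-45, Pow(Add(-2, Mul(2, P)), -1)) (Function('h')(P, t) = Mul(Mul(-3, Pow(Add(1, -3, Mul(2, P)), -1)), Add(18, -3)) = Mul(Mul(-3, Pow(Add(-2, Mul(2, P)), -1)), 15) = Mul(-45, Pow(Add(-2, Mul(2, P)), -1)))
Add(2031660, Function('h')(1412, 1328)) = Add(2031660, Mul(-45, Pow(Add(-2, Mul(2, 1412)), -1))) = Add(2031660, Mul(-45, Pow(Add(-2, 2824), -1))) = Add(2031660, Mul(-45, Pow(2822, -1))) = Add(2031660, Mul(-45, Rational(1, 2822))) = Add(2031660, Rational(-45, 2822)) = Rational(5733344475, 2822)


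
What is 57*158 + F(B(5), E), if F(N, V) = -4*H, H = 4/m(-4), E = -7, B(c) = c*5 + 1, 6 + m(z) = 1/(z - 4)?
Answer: 441422/49 ≈ 9008.6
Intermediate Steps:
m(z) = -6 + 1/(-4 + z) (m(z) = -6 + 1/(z - 4) = -6 + 1/(-4 + z))
B(c) = 1 + 5*c (B(c) = 5*c + 1 = 1 + 5*c)
H = -32/49 (H = 4/(((25 - 6*(-4))/(-4 - 4))) = 4/(((25 + 24)/(-8))) = 4/((-⅛*49)) = 4/(-49/8) = 4*(-8/49) = -32/49 ≈ -0.65306)
F(N, V) = 128/49 (F(N, V) = -4*(-32/49) = 128/49)
57*158 + F(B(5), E) = 57*158 + 128/49 = 9006 + 128/49 = 441422/49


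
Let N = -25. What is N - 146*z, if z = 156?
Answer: -22801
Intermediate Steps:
N - 146*z = -25 - 146*156 = -25 - 22776 = -22801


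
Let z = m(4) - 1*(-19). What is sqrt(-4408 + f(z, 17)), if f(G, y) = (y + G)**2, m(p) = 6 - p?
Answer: 2*I*sqrt(741) ≈ 54.443*I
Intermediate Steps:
z = 21 (z = (6 - 1*4) - 1*(-19) = (6 - 4) + 19 = 2 + 19 = 21)
f(G, y) = (G + y)**2
sqrt(-4408 + f(z, 17)) = sqrt(-4408 + (21 + 17)**2) = sqrt(-4408 + 38**2) = sqrt(-4408 + 1444) = sqrt(-2964) = 2*I*sqrt(741)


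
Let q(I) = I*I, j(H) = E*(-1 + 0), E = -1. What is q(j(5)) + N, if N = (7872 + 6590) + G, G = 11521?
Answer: 25984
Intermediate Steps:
j(H) = 1 (j(H) = -(-1 + 0) = -1*(-1) = 1)
q(I) = I**2
N = 25983 (N = (7872 + 6590) + 11521 = 14462 + 11521 = 25983)
q(j(5)) + N = 1**2 + 25983 = 1 + 25983 = 25984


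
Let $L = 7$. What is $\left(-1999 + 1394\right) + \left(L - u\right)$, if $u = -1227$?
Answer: $629$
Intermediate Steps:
$\left(-1999 + 1394\right) + \left(L - u\right) = \left(-1999 + 1394\right) + \left(7 - -1227\right) = -605 + \left(7 + 1227\right) = -605 + 1234 = 629$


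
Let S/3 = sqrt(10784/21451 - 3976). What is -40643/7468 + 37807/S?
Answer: -40643/7468 - 37807*I*sqrt(457326696698)/127917588 ≈ -5.4423 - 199.87*I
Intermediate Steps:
S = 6*I*sqrt(457326696698)/21451 (S = 3*sqrt(10784/21451 - 3976) = 3*sqrt(-85278392/21451) = 3*(2*I*sqrt(457326696698)/21451) = 6*I*sqrt(457326696698)/21451 ≈ 189.15*I)
-40643/7468 + 37807/S = -40643/7468 + 37807/((6*I*sqrt(457326696698)/21451)) = -40643*1/7468 + 37807*(-I*sqrt(457326696698)/127917588) = -40643/7468 - 37807*I*sqrt(457326696698)/127917588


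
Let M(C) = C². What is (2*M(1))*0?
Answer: 0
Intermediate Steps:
(2*M(1))*0 = (2*1²)*0 = (2*1)*0 = 2*0 = 0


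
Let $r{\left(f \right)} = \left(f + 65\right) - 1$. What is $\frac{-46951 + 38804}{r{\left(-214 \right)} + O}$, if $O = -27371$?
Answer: $\frac{8147}{27521} \approx 0.29603$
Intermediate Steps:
$r{\left(f \right)} = 64 + f$ ($r{\left(f \right)} = \left(65 + f\right) - 1 = 64 + f$)
$\frac{-46951 + 38804}{r{\left(-214 \right)} + O} = \frac{-46951 + 38804}{\left(64 - 214\right) - 27371} = - \frac{8147}{-150 - 27371} = - \frac{8147}{-27521} = \left(-8147\right) \left(- \frac{1}{27521}\right) = \frac{8147}{27521}$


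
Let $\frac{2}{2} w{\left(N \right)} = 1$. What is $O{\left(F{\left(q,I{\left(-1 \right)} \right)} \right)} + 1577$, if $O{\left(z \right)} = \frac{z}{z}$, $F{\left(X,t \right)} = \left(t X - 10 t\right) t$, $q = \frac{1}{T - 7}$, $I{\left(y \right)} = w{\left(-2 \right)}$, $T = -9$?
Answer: $1578$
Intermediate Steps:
$w{\left(N \right)} = 1$
$I{\left(y \right)} = 1$
$q = - \frac{1}{16}$ ($q = \frac{1}{-9 - 7} = \frac{1}{-16} = - \frac{1}{16} \approx -0.0625$)
$F{\left(X,t \right)} = t \left(- 10 t + X t\right)$ ($F{\left(X,t \right)} = \left(X t - 10 t\right) t = \left(- 10 t + X t\right) t = t \left(- 10 t + X t\right)$)
$O{\left(z \right)} = 1$
$O{\left(F{\left(q,I{\left(-1 \right)} \right)} \right)} + 1577 = 1 + 1577 = 1578$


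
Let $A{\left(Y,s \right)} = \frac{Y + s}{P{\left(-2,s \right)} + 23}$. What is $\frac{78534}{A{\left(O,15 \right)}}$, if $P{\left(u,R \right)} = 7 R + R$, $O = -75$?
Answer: $- \frac{1871727}{10} \approx -1.8717 \cdot 10^{5}$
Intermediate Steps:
$P{\left(u,R \right)} = 8 R$
$A{\left(Y,s \right)} = \frac{Y + s}{23 + 8 s}$ ($A{\left(Y,s \right)} = \frac{Y + s}{8 s + 23} = \frac{Y + s}{23 + 8 s}$)
$\frac{78534}{A{\left(O,15 \right)}} = \frac{78534}{\frac{1}{23 + 8 \cdot 15} \left(-75 + 15\right)} = \frac{78534}{\frac{1}{23 + 120} \left(-60\right)} = \frac{78534}{\frac{1}{143} \left(-60\right)} = \frac{78534}{- \frac{60}{143}} = 78534 \left(- \frac{143}{60}\right) = - \frac{1871727}{10}$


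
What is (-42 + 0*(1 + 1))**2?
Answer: 1764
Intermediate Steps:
(-42 + 0*(1 + 1))**2 = (-42 + 0*2)**2 = (-42 + 0)**2 = (-42)**2 = 1764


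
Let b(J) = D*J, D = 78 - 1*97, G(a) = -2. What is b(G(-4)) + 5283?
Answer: 5321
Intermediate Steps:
D = -19 (D = 78 - 97 = -19)
b(J) = -19*J
b(G(-4)) + 5283 = -19*(-2) + 5283 = 38 + 5283 = 5321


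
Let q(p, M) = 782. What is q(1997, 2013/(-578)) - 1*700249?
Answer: -699467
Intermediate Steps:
q(1997, 2013/(-578)) - 1*700249 = 782 - 1*700249 = 782 - 700249 = -699467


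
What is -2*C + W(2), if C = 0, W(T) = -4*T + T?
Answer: -6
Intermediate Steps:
W(T) = -3*T
-2*C + W(2) = -2*0 - 3*2 = 0 - 6 = -6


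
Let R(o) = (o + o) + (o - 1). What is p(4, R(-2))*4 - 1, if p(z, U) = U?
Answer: -29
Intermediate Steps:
R(o) = -1 + 3*o (R(o) = 2*o + (-1 + o) = -1 + 3*o)
p(4, R(-2))*4 - 1 = (-1 + 3*(-2))*4 - 1 = (-1 - 6)*4 - 1 = -7*4 - 1 = -28 - 1 = -29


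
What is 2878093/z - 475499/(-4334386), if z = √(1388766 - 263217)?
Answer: 475499/4334386 + 2878093*√125061/375183 ≈ 2712.9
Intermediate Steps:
z = 3*√125061 (z = √1125549 = 3*√125061 ≈ 1060.9)
2878093/z - 475499/(-4334386) = 2878093/((3*√125061)) - 475499/(-4334386) = 2878093*(√125061/375183) - 475499*(-1/4334386) = 2878093*√125061/375183 + 475499/4334386 = 475499/4334386 + 2878093*√125061/375183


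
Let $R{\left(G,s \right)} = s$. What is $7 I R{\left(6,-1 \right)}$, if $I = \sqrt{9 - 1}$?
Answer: $- 14 \sqrt{2} \approx -19.799$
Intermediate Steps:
$I = 2 \sqrt{2}$ ($I = \sqrt{8} = 2 \sqrt{2} \approx 2.8284$)
$7 I R{\left(6,-1 \right)} = 7 \cdot 2 \sqrt{2} \left(-1\right) = 14 \sqrt{2} \left(-1\right) = - 14 \sqrt{2}$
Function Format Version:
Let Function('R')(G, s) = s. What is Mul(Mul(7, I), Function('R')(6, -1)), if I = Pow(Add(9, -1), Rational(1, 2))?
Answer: Mul(-14, Pow(2, Rational(1, 2))) ≈ -19.799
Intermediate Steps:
I = Mul(2, Pow(2, Rational(1, 2))) (I = Pow(8, Rational(1, 2)) = Mul(2, Pow(2, Rational(1, 2))) ≈ 2.8284)
Mul(Mul(7, I), Function('R')(6, -1)) = Mul(Mul(7, Mul(2, Pow(2, Rational(1, 2)))), -1) = Mul(Mul(14, Pow(2, Rational(1, 2))), -1) = Mul(-14, Pow(2, Rational(1, 2)))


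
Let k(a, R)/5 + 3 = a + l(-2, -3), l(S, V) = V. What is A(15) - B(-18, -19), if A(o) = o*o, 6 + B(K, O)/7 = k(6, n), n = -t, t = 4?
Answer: 267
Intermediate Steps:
n = -4 (n = -1*4 = -4)
k(a, R) = -30 + 5*a (k(a, R) = -15 + 5*(a - 3) = -15 + 5*(-3 + a) = -15 + (-15 + 5*a) = -30 + 5*a)
B(K, O) = -42 (B(K, O) = -42 + 7*(-30 + 5*6) = -42 + 7*(-30 + 30) = -42 + 7*0 = -42 + 0 = -42)
A(o) = o**2
A(15) - B(-18, -19) = 15**2 - 1*(-42) = 225 + 42 = 267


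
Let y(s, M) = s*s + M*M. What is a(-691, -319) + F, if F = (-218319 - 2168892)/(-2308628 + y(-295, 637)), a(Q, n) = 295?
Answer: 179352747/605278 ≈ 296.31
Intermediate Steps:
y(s, M) = M**2 + s**2 (y(s, M) = s**2 + M**2 = M**2 + s**2)
F = 795737/605278 (F = (-218319 - 2168892)/(-2308628 + (637**2 + (-295)**2)) = -2387211/(-2308628 + (405769 + 87025)) = -2387211/(-2308628 + 492794) = -2387211/(-1815834) = -2387211*(-1/1815834) = 795737/605278 ≈ 1.3147)
a(-691, -319) + F = 295 + 795737/605278 = 179352747/605278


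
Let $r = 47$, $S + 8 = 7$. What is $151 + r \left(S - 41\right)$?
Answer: $-1823$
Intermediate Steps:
$S = -1$ ($S = -8 + 7 = -1$)
$151 + r \left(S - 41\right) = 151 + 47 \left(-1 - 41\right) = 151 + 47 \left(-42\right) = 151 - 1974 = -1823$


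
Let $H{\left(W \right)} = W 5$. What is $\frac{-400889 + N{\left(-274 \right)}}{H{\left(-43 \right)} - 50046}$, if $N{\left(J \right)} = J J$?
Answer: $\frac{325813}{50261} \approx 6.4824$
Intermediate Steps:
$H{\left(W \right)} = 5 W$
$N{\left(J \right)} = J^{2}$
$\frac{-400889 + N{\left(-274 \right)}}{H{\left(-43 \right)} - 50046} = \frac{-400889 + \left(-274\right)^{2}}{5 \left(-43\right) - 50046} = \frac{-400889 + 75076}{-215 - 50046} = - \frac{325813}{-50261} = \left(-325813\right) \left(- \frac{1}{50261}\right) = \frac{325813}{50261}$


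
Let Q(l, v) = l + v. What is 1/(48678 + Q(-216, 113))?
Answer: 1/48575 ≈ 2.0587e-5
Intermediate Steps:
1/(48678 + Q(-216, 113)) = 1/(48678 + (-216 + 113)) = 1/(48678 - 103) = 1/48575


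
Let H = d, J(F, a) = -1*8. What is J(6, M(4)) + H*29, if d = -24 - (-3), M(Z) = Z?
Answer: -617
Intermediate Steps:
d = -21 (d = -24 - 1*(-3) = -24 + 3 = -21)
J(F, a) = -8
H = -21
J(6, M(4)) + H*29 = -8 - 21*29 = -8 - 609 = -617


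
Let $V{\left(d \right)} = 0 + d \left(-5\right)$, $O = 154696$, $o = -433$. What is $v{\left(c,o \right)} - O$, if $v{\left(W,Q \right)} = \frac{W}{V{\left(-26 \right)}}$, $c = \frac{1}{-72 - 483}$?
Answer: $- \frac{11161316401}{72150} \approx -1.547 \cdot 10^{5}$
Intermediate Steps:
$V{\left(d \right)} = - 5 d$ ($V{\left(d \right)} = 0 - 5 d = - 5 d$)
$c = - \frac{1}{555}$ ($c = \frac{1}{-555} = - \frac{1}{555} \approx -0.0018018$)
$v{\left(W,Q \right)} = \frac{W}{130}$ ($v{\left(W,Q \right)} = \frac{W}{\left(-5\right) \left(-26\right)} = \frac{W}{130}$)
$v{\left(c,o \right)} - O = \frac{1}{130} \left(- \frac{1}{555}\right) - 154696 = - \frac{1}{72150} - 154696 = - \frac{11161316401}{72150}$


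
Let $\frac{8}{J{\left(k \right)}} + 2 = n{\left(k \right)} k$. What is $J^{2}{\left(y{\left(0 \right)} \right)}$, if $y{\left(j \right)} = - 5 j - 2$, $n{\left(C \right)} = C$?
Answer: $16$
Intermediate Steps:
$y{\left(j \right)} = -2 - 5 j$
$J{\left(k \right)} = \frac{8}{-2 + k^{2}}$ ($J{\left(k \right)} = \frac{8}{-2 + k k} = \frac{8}{-2 + k^{2}}$)
$J^{2}{\left(y{\left(0 \right)} \right)} = \left(\frac{8}{-2 + \left(-2 - 0\right)^{2}}\right)^{2} = \left(\frac{8}{-2 + \left(-2 + 0\right)^{2}}\right)^{2} = \left(\frac{8}{-2 + \left(-2\right)^{2}}\right)^{2} = \left(\frac{8}{-2 + 4}\right)^{2} = \left(\frac{8}{2}\right)^{2} = \left(8 \cdot \frac{1}{2}\right)^{2} = 4^{2} = 16$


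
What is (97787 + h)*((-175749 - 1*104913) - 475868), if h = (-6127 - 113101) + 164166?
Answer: -107975744250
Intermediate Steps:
h = 44938 (h = -119228 + 164166 = 44938)
(97787 + h)*((-175749 - 1*104913) - 475868) = (97787 + 44938)*((-175749 - 1*104913) - 475868) = 142725*((-175749 - 104913) - 475868) = 142725*(-280662 - 475868) = 142725*(-756530) = -107975744250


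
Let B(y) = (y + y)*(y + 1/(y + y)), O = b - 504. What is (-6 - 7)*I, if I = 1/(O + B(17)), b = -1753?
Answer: 13/1678 ≈ 0.0077473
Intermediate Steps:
O = -2257 (O = -1753 - 504 = -2257)
B(y) = 2*y*(y + 1/(2*y)) (B(y) = (2*y)*(y + 1/(2*y)) = 2*y*(y + 1/(2*y)))
I = -1/1678 (I = 1/(-2257 + (1 + 2*17²)) = 1/(-2257 + (1 + 2*289)) = 1/(-2257 + (1 + 578)) = 1/(-2257 + 579) = 1/(-1678) = -1/1678 ≈ -0.00059595)
(-6 - 7)*I = (-6 - 7)*(-1/1678) = -13*(-1/1678) = 13/1678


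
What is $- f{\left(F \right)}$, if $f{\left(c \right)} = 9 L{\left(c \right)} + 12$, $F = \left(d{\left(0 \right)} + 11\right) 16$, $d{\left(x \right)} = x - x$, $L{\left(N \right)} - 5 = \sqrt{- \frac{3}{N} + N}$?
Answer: $-57 - \frac{9 \sqrt{340703}}{44} \approx -176.39$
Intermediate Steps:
$L{\left(N \right)} = 5 + \sqrt{N - \frac{3}{N}}$ ($L{\left(N \right)} = 5 + \sqrt{- \frac{3}{N} + N} = 5 + \sqrt{N - \frac{3}{N}}$)
$d{\left(x \right)} = 0$
$F = 176$ ($F = \left(0 + 11\right) 16 = 11 \cdot 16 = 176$)
$f{\left(c \right)} = 57 + 9 \sqrt{c - \frac{3}{c}}$ ($f{\left(c \right)} = 9 \left(5 + \sqrt{c - \frac{3}{c}}\right) + 12 = \left(45 + 9 \sqrt{c - \frac{3}{c}}\right) + 12 = 57 + 9 \sqrt{c - \frac{3}{c}}$)
$- f{\left(F \right)} = - (57 + 9 \sqrt{176 - \frac{3}{176}}) = - (57 + 9 \sqrt{\frac{30973}{176}}) = - (57 + 9 \frac{\sqrt{340703}}{44}) = - (57 + \frac{9 \sqrt{340703}}{44}) = -57 - \frac{9 \sqrt{340703}}{44}$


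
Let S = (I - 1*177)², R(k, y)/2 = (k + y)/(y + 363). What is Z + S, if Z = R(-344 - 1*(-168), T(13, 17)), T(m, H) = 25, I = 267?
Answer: 1571249/194 ≈ 8099.2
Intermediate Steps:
R(k, y) = 2*(k + y)/(363 + y) (R(k, y) = 2*((k + y)/(y + 363)) = 2*((k + y)/(363 + y)) = 2*(k + y)/(363 + y))
S = 8100 (S = (267 - 1*177)² = (267 - 177)² = 90² = 8100)
Z = -151/194 (Z = 2*((-344 - 1*(-168)) + 25)/(363 + 25) = 2*((-344 + 168) + 25)/388 = 2*(1/388)*(-176 + 25) = 2*(1/388)*(-151) = -151/194 ≈ -0.77835)
Z + S = -151/194 + 8100 = 1571249/194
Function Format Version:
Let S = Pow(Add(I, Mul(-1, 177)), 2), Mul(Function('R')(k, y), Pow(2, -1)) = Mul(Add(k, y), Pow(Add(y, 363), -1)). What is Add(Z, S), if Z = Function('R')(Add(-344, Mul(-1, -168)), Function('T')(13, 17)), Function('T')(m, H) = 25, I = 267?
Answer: Rational(1571249, 194) ≈ 8099.2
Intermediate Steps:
Function('R')(k, y) = Mul(2, Pow(Add(363, y), -1), Add(k, y)) (Function('R')(k, y) = Mul(2, Mul(Add(k, y), Pow(Add(y, 363), -1))) = Mul(2, Mul(Add(k, y), Pow(Add(363, y), -1))) = Mul(2, Mul(Pow(Add(363, y), -1), Add(k, y))) = Mul(2, Pow(Add(363, y), -1), Add(k, y)))
S = 8100 (S = Pow(Add(267, Mul(-1, 177)), 2) = Pow(Add(267, -177), 2) = Pow(90, 2) = 8100)
Z = Rational(-151, 194) (Z = Mul(2, Pow(Add(363, 25), -1), Add(Add(-344, Mul(-1, -168)), 25)) = Mul(2, Pow(388, -1), Add(Add(-344, 168), 25)) = Mul(2, Rational(1, 388), Add(-176, 25)) = Mul(2, Rational(1, 388), -151) = Rational(-151, 194) ≈ -0.77835)
Add(Z, S) = Add(Rational(-151, 194), 8100) = Rational(1571249, 194)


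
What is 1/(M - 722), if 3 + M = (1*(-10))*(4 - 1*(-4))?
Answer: -1/805 ≈ -0.0012422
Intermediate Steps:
M = -83 (M = -3 + (1*(-10))*(4 - 1*(-4)) = -3 - 10*(4 + 4) = -3 - 10*8 = -3 - 80 = -83)
1/(M - 722) = 1/(-83 - 722) = 1/(-805) = -1/805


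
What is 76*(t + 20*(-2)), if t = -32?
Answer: -5472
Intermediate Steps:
76*(t + 20*(-2)) = 76*(-32 + 20*(-2)) = 76*(-32 - 40) = 76*(-72) = -5472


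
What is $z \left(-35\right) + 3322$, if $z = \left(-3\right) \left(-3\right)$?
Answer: $3007$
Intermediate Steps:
$z = 9$
$z \left(-35\right) + 3322 = 9 \left(-35\right) + 3322 = -315 + 3322 = 3007$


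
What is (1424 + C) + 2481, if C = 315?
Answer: 4220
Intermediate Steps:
(1424 + C) + 2481 = (1424 + 315) + 2481 = 1739 + 2481 = 4220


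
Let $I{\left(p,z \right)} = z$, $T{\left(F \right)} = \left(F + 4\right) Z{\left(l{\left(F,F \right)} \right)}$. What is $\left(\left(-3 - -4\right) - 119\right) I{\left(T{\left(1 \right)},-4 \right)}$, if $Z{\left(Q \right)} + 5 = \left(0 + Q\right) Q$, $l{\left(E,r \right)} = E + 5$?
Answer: $472$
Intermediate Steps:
$l{\left(E,r \right)} = 5 + E$
$Z{\left(Q \right)} = -5 + Q^{2}$ ($Z{\left(Q \right)} = -5 + \left(0 + Q\right) Q = -5 + Q Q = -5 + Q^{2}$)
$T{\left(F \right)} = \left(-5 + \left(5 + F\right)^{2}\right) \left(4 + F\right)$ ($T{\left(F \right)} = \left(F + 4\right) \left(-5 + \left(5 + F\right)^{2}\right) = \left(4 + F\right) \left(-5 + \left(5 + F\right)^{2}\right) = \left(-5 + \left(5 + F\right)^{2}\right) \left(4 + F\right)$)
$\left(\left(-3 - -4\right) - 119\right) I{\left(T{\left(1 \right)},-4 \right)} = \left(\left(-3 - -4\right) - 119\right) \left(-4\right) = \left(\left(-3 + 4\right) - 119\right) \left(-4\right) = \left(1 - 119\right) \left(-4\right) = \left(-118\right) \left(-4\right) = 472$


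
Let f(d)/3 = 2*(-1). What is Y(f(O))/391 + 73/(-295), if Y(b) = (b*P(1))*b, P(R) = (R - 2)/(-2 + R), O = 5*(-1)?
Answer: -17923/115345 ≈ -0.15539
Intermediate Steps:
O = -5
P(R) = 1 (P(R) = (-2 + R)/(-2 + R) = 1)
f(d) = -6 (f(d) = 3*(2*(-1)) = 3*(-2) = -6)
Y(b) = b**2 (Y(b) = (b*1)*b = b*b = b**2)
Y(f(O))/391 + 73/(-295) = (-6)**2/391 + 73/(-295) = 36*(1/391) + 73*(-1/295) = 36/391 - 73/295 = -17923/115345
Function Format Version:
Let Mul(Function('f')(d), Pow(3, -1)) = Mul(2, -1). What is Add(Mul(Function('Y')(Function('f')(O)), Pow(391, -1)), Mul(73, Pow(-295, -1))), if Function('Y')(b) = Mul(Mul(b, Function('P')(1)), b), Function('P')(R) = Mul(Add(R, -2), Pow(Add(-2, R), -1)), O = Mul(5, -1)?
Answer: Rational(-17923, 115345) ≈ -0.15539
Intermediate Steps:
O = -5
Function('P')(R) = 1 (Function('P')(R) = Mul(Add(-2, R), Pow(Add(-2, R), -1)) = 1)
Function('f')(d) = -6 (Function('f')(d) = Mul(3, Mul(2, -1)) = Mul(3, -2) = -6)
Function('Y')(b) = Pow(b, 2) (Function('Y')(b) = Mul(Mul(b, 1), b) = Mul(b, b) = Pow(b, 2))
Add(Mul(Function('Y')(Function('f')(O)), Pow(391, -1)), Mul(73, Pow(-295, -1))) = Add(Mul(Pow(-6, 2), Pow(391, -1)), Mul(73, Pow(-295, -1))) = Add(Mul(36, Rational(1, 391)), Mul(73, Rational(-1, 295))) = Add(Rational(36, 391), Rational(-73, 295)) = Rational(-17923, 115345)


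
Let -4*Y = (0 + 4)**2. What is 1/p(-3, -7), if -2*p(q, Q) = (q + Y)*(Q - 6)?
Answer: -2/91 ≈ -0.021978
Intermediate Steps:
Y = -4 (Y = -(0 + 4)**2/4 = -1/4*4**2 = -1/4*16 = -4)
p(q, Q) = -(-6 + Q)*(-4 + q)/2 (p(q, Q) = -(q - 4)*(Q - 6)/2 = -(-4 + q)*(-6 + Q)/2 = -(-6 + Q)*(-4 + q)/2)
1/p(-3, -7) = 1/(-12 + 2*(-7) + 3*(-3) - 1/2*(-7)*(-3)) = 1/(-12 - 14 - 9 - 21/2) = 1/(-91/2) = -2/91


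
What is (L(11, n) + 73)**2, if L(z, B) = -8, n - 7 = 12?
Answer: 4225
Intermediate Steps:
n = 19 (n = 7 + 12 = 19)
(L(11, n) + 73)**2 = (-8 + 73)**2 = 65**2 = 4225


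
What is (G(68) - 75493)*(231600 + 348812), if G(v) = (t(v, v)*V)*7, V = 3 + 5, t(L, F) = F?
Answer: -41606834220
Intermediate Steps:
V = 8
G(v) = 56*v (G(v) = (v*8)*7 = (8*v)*7 = 56*v)
(G(68) - 75493)*(231600 + 348812) = (56*68 - 75493)*(231600 + 348812) = (3808 - 75493)*580412 = -71685*580412 = -41606834220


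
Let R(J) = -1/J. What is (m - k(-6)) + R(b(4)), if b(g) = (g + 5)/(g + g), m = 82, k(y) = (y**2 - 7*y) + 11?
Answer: -71/9 ≈ -7.8889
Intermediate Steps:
k(y) = 11 + y**2 - 7*y
b(g) = (5 + g)/(2*g) (b(g) = (5 + g)/((2*g)) = (5 + g)*(1/(2*g)) = (5 + g)/(2*g))
(m - k(-6)) + R(b(4)) = (82 - (11 + (-6)**2 - 7*(-6))) - 1/((1/2)*(5 + 4)/4) = (82 - (11 + 36 + 42)) - 1/((1/2)*(1/4)*9) = (82 - 1*89) - 1/9/8 = (82 - 89) - 1*8/9 = -7 - 8/9 = -71/9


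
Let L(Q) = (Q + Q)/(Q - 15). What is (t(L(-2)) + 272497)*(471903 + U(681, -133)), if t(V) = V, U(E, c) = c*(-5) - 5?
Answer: 2189125887039/17 ≈ 1.2877e+11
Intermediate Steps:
U(E, c) = -5 - 5*c (U(E, c) = -5*c - 5 = -5 - 5*c)
L(Q) = 2*Q/(-15 + Q) (L(Q) = (2*Q)/(-15 + Q) = 2*Q/(-15 + Q))
(t(L(-2)) + 272497)*(471903 + U(681, -133)) = (2*(-2)/(-15 - 2) + 272497)*(471903 + (-5 - 5*(-133))) = (2*(-2)/(-17) + 272497)*(471903 + (-5 + 665)) = (2*(-2)*(-1/17) + 272497)*(471903 + 660) = (4/17 + 272497)*472563 = (4632453/17)*472563 = 2189125887039/17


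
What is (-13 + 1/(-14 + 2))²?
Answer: 24649/144 ≈ 171.17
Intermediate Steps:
(-13 + 1/(-14 + 2))² = (-13 + 1/(-12))² = (-13 - 1/12)² = (-157/12)² = 24649/144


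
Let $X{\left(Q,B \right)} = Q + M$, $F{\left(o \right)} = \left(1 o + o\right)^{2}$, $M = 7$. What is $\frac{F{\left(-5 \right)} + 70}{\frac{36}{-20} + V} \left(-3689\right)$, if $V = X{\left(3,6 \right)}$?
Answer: $- \frac{3135650}{41} \approx -76479.0$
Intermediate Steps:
$F{\left(o \right)} = 4 o^{2}$ ($F{\left(o \right)} = \left(o + o\right)^{2} = \left(2 o\right)^{2} = 4 o^{2}$)
$X{\left(Q,B \right)} = 7 + Q$ ($X{\left(Q,B \right)} = Q + 7 = 7 + Q$)
$V = 10$ ($V = 7 + 3 = 10$)
$\frac{F{\left(-5 \right)} + 70}{\frac{36}{-20} + V} \left(-3689\right) = \frac{4 \left(-5\right)^{2} + 70}{\frac{36}{-20} + 10} \left(-3689\right) = \frac{4 \cdot 25 + 70}{36 \left(- \frac{1}{20}\right) + 10} \left(-3689\right) = \frac{100 + 70}{- \frac{9}{5} + 10} \left(-3689\right) = \frac{170}{\frac{41}{5}} \left(-3689\right) = 170 \cdot \frac{5}{41} \left(-3689\right) = \frac{850}{41} \left(-3689\right) = - \frac{3135650}{41}$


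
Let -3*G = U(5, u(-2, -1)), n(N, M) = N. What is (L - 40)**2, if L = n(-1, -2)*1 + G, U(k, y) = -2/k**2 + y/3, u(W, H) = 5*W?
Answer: 80442961/50625 ≈ 1589.0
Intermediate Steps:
U(k, y) = -2/k**2 + y/3 (U(k, y) = -2/k**2 + y*(1/3) = -2/k**2 + y/3)
G = 256/225 (G = -(-2/5**2 + (5*(-2))/3)/3 = -(-2*1/25 + (1/3)*(-10))/3 = -(-2/25 - 10/3)/3 = -1/3*(-256/75) = 256/225 ≈ 1.1378)
L = 31/225 (L = -1*1 + 256/225 = -1 + 256/225 = 31/225 ≈ 0.13778)
(L - 40)**2 = (31/225 - 40)**2 = (-8969/225)**2 = 80442961/50625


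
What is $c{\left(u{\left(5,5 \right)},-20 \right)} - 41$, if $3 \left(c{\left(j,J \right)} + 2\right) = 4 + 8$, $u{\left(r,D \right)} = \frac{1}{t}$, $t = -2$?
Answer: $-39$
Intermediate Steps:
$u{\left(r,D \right)} = - \frac{1}{2}$ ($u{\left(r,D \right)} = \frac{1}{-2} = - \frac{1}{2}$)
$c{\left(j,J \right)} = 2$ ($c{\left(j,J \right)} = -2 + \frac{4 + 8}{3} = -2 + \frac{1}{3} \cdot 12 = -2 + 4 = 2$)
$c{\left(u{\left(5,5 \right)},-20 \right)} - 41 = 2 - 41 = -39$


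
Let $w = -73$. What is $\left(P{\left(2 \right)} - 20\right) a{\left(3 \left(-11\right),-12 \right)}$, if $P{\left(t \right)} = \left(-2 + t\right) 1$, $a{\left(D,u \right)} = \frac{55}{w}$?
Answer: $\frac{1100}{73} \approx 15.068$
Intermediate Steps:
$a{\left(D,u \right)} = - \frac{55}{73}$ ($a{\left(D,u \right)} = \frac{55}{-73} = 55 \left(- \frac{1}{73}\right) = - \frac{55}{73}$)
$P{\left(t \right)} = -2 + t$
$\left(P{\left(2 \right)} - 20\right) a{\left(3 \left(-11\right),-12 \right)} = \left(\left(-2 + 2\right) - 20\right) \left(- \frac{55}{73}\right) = \left(0 - 20\right) \left(- \frac{55}{73}\right) = \left(-20\right) \left(- \frac{55}{73}\right) = \frac{1100}{73}$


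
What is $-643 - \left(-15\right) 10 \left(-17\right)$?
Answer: $-3193$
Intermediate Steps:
$-643 - \left(-15\right) 10 \left(-17\right) = -643 - \left(-150\right) \left(-17\right) = -643 - 2550 = -3193$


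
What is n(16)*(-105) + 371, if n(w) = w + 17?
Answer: -3094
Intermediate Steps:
n(w) = 17 + w
n(16)*(-105) + 371 = (17 + 16)*(-105) + 371 = 33*(-105) + 371 = -3465 + 371 = -3094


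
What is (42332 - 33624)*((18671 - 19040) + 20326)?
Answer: 173785556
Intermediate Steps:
(42332 - 33624)*((18671 - 19040) + 20326) = 8708*(-369 + 20326) = 8708*19957 = 173785556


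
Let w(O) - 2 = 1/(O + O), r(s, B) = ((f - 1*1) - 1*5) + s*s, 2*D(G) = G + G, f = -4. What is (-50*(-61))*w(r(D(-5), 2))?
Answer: 18605/3 ≈ 6201.7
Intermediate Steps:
D(G) = G (D(G) = (G + G)/2 = (2*G)/2 = G)
r(s, B) = -10 + s² (r(s, B) = ((-4 - 1*1) - 1*5) + s*s = ((-4 - 1) - 5) + s² = (-5 - 5) + s² = -10 + s²)
w(O) = 2 + 1/(2*O) (w(O) = 2 + 1/(O + O) = 2 + 1/(2*O))
(-50*(-61))*w(r(D(-5), 2)) = (-50*(-61))*(2 + 1/(2*(-10 + (-5)²))) = 3050*(2 + 1/(2*(-10 + 25))) = 3050*(2 + (½)/15) = 3050*(2 + (½)*(1/15)) = 3050*(2 + 1/30) = 3050*(61/30) = 18605/3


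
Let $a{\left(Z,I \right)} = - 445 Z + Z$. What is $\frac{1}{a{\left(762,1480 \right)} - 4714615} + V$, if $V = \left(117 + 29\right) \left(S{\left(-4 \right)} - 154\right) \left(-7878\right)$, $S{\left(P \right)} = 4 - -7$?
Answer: $\frac{831092319669611}{5052943} \approx 1.6448 \cdot 10^{8}$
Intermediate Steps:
$S{\left(P \right)} = 11$ ($S{\left(P \right)} = 4 + 7 = 11$)
$a{\left(Z,I \right)} = - 444 Z$
$V = 164476884$ ($V = \left(117 + 29\right) \left(11 - 154\right) \left(-7878\right) = 146 \left(-143\right) \left(-7878\right) = \left(-20878\right) \left(-7878\right) = 164476884$)
$\frac{1}{a{\left(762,1480 \right)} - 4714615} + V = \frac{1}{\left(-444\right) 762 - 4714615} + 164476884 = \frac{1}{-338328 - 4714615} + 164476884 = \frac{1}{-5052943} + 164476884 = - \frac{1}{5052943} + 164476884 = \frac{831092319669611}{5052943}$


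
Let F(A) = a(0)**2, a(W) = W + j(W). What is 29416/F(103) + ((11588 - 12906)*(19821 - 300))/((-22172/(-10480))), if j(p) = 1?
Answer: -279029392/23 ≈ -1.2132e+7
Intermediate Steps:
a(W) = 1 + W (a(W) = W + 1 = 1 + W)
F(A) = 1 (F(A) = (1 + 0)**2 = 1**2 = 1)
29416/F(103) + ((11588 - 12906)*(19821 - 300))/((-22172/(-10480))) = 29416/1 + ((11588 - 12906)*(19821 - 300))/((-22172/(-10480))) = 29416*1 + (-1318*19521)/((-22172*(-1/10480))) = 29416 - 25728678/5543/2620 = 29416 - 25728678*2620/5543 = 29416 - 279705960/23 = -279029392/23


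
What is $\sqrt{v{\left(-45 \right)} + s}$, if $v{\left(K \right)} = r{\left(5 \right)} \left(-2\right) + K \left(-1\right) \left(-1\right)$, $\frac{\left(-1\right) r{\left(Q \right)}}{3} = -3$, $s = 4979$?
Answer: $2 \sqrt{1229} \approx 70.114$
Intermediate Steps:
$r{\left(Q \right)} = 9$ ($r{\left(Q \right)} = \left(-3\right) \left(-3\right) = 9$)
$v{\left(K \right)} = -18 + K$ ($v{\left(K \right)} = 9 \left(-2\right) + K \left(-1\right) \left(-1\right) = -18 + - K \left(-1\right) = -18 + K$)
$\sqrt{v{\left(-45 \right)} + s} = \sqrt{\left(-18 - 45\right) + 4979} = \sqrt{-63 + 4979} = \sqrt{4916} = 2 \sqrt{1229}$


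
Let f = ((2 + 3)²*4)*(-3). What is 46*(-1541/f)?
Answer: 35443/150 ≈ 236.29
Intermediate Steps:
f = -300 (f = (5²*4)*(-3) = (25*4)*(-3) = 100*(-3) = -300)
46*(-1541/f) = 46*(-1541/(-300)) = 46*(-1541*(-1/300)) = 46*(1541/300) = 35443/150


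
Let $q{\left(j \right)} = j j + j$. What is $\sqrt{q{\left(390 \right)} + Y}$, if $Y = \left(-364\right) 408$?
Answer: $3 \sqrt{442} \approx 63.071$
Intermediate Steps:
$Y = -148512$
$q{\left(j \right)} = j + j^{2}$ ($q{\left(j \right)} = j^{2} + j = j + j^{2}$)
$\sqrt{q{\left(390 \right)} + Y} = \sqrt{390 \left(1 + 390\right) - 148512} = \sqrt{390 \cdot 391 - 148512} = \sqrt{152490 - 148512} = \sqrt{3978} = 3 \sqrt{442}$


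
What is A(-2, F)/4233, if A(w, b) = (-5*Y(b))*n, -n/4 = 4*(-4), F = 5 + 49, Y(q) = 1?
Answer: -320/4233 ≈ -0.075596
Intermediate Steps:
F = 54
n = 64 (n = -16*(-4) = -4*(-16) = 64)
A(w, b) = -320 (A(w, b) = -5*1*64 = -5*64 = -320)
A(-2, F)/4233 = -320/4233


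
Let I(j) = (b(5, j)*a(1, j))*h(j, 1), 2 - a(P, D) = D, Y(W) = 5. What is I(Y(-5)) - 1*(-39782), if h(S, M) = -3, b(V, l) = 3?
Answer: 39809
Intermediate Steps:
a(P, D) = 2 - D
I(j) = -18 + 9*j (I(j) = (3*(2 - j))*(-3) = (6 - 3*j)*(-3) = -18 + 9*j)
I(Y(-5)) - 1*(-39782) = (-18 + 9*5) - 1*(-39782) = (-18 + 45) + 39782 = 27 + 39782 = 39809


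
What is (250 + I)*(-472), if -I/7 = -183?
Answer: -722632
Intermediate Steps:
I = 1281 (I = -7*(-183) = 1281)
(250 + I)*(-472) = (250 + 1281)*(-472) = 1531*(-472) = -722632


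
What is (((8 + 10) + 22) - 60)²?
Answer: 400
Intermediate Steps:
(((8 + 10) + 22) - 60)² = ((18 + 22) - 60)² = (40 - 60)² = (-20)² = 400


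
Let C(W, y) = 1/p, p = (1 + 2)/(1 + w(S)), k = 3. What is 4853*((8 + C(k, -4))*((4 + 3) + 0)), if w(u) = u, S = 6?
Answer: 1053101/3 ≈ 3.5103e+5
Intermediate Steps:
p = 3/7 (p = (1 + 2)/(1 + 6) = 3/7 ≈ 0.42857)
C(W, y) = 7/3 (C(W, y) = 1/(3/7) = 7/3)
4853*((8 + C(k, -4))*((4 + 3) + 0)) = 4853*((8 + 7/3)*((4 + 3) + 0)) = 4853*(31*(7 + 0)/3) = 4853*((31/3)*7) = 4853*(217/3) = 1053101/3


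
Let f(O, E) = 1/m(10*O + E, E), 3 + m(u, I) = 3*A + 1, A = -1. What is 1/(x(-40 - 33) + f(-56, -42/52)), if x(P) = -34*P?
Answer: 5/12409 ≈ 0.00040293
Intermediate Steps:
m(u, I) = -5 (m(u, I) = -3 + (3*(-1) + 1) = -3 + (-3 + 1) = -3 - 2 = -5)
f(O, E) = -1/5 (f(O, E) = 1/(-5) = -1/5)
1/(x(-40 - 33) + f(-56, -42/52)) = 1/(-34*(-40 - 33) - 1/5) = 1/(-34*(-73) - 1/5) = 1/(2482 - 1/5) = 1/(12409/5) = 5/12409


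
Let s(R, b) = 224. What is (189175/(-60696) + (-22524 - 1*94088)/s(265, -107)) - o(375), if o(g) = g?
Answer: -95458759/106218 ≈ -898.71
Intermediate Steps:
(189175/(-60696) + (-22524 - 1*94088)/s(265, -107)) - o(375) = (189175/(-60696) + (-22524 - 1*94088)/224) - 1*375 = (189175*(-1/60696) + (-22524 - 94088)*(1/224)) - 375 = (-189175/60696 - 116612*1/224) - 375 = (-189175/60696 - 29153/56) - 375 = -55627009/106218 - 375 = -95458759/106218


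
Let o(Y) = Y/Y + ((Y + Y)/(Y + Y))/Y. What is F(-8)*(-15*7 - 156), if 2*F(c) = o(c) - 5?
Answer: 8613/16 ≈ 538.31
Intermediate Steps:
o(Y) = 1 + 1/Y (o(Y) = 1 + ((2*Y)/((2*Y)))/Y = 1 + ((2*Y)*(1/(2*Y)))/Y = 1 + 1/Y)
F(c) = -5/2 + (1 + c)/(2*c) (F(c) = ((1 + c)/c - 5)/2 = (-5 + (1 + c)/c)/2 = -5/2 + (1 + c)/(2*c))
F(-8)*(-15*7 - 156) = (-2 + (1/2)/(-8))*(-15*7 - 156) = (-2 + (1/2)*(-1/8))*(-105 - 156) = (-2 - 1/16)*(-261) = -33/16*(-261) = 8613/16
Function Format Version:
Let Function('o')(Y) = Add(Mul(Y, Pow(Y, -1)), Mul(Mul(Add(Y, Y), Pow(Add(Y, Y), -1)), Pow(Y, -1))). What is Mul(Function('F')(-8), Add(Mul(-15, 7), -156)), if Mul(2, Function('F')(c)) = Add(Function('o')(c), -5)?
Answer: Rational(8613, 16) ≈ 538.31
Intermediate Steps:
Function('o')(Y) = Add(1, Pow(Y, -1)) (Function('o')(Y) = Add(1, Mul(Mul(Mul(2, Y), Pow(Mul(2, Y), -1)), Pow(Y, -1))) = Add(1, Mul(Mul(Mul(2, Y), Mul(Rational(1, 2), Pow(Y, -1))), Pow(Y, -1))) = Add(1, Mul(1, Pow(Y, -1))) = Add(1, Pow(Y, -1)))
Function('F')(c) = Add(Rational(-5, 2), Mul(Rational(1, 2), Pow(c, -1), Add(1, c))) (Function('F')(c) = Mul(Rational(1, 2), Add(Mul(Pow(c, -1), Add(1, c)), -5)) = Mul(Rational(1, 2), Add(-5, Mul(Pow(c, -1), Add(1, c)))) = Add(Rational(-5, 2), Mul(Rational(1, 2), Pow(c, -1), Add(1, c))))
Mul(Function('F')(-8), Add(Mul(-15, 7), -156)) = Mul(Add(-2, Mul(Rational(1, 2), Pow(-8, -1))), Add(Mul(-15, 7), -156)) = Mul(Add(-2, Mul(Rational(1, 2), Rational(-1, 8))), Add(-105, -156)) = Mul(Add(-2, Rational(-1, 16)), -261) = Mul(Rational(-33, 16), -261) = Rational(8613, 16)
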